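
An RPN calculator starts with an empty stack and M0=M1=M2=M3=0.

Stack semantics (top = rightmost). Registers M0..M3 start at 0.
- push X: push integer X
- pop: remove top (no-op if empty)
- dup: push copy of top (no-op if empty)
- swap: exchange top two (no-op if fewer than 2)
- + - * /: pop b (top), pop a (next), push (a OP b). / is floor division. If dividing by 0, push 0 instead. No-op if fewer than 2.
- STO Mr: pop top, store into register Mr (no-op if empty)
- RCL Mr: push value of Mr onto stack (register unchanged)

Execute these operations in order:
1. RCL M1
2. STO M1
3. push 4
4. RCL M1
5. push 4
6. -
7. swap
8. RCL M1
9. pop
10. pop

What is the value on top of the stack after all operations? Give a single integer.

Answer: -4

Derivation:
After op 1 (RCL M1): stack=[0] mem=[0,0,0,0]
After op 2 (STO M1): stack=[empty] mem=[0,0,0,0]
After op 3 (push 4): stack=[4] mem=[0,0,0,0]
After op 4 (RCL M1): stack=[4,0] mem=[0,0,0,0]
After op 5 (push 4): stack=[4,0,4] mem=[0,0,0,0]
After op 6 (-): stack=[4,-4] mem=[0,0,0,0]
After op 7 (swap): stack=[-4,4] mem=[0,0,0,0]
After op 8 (RCL M1): stack=[-4,4,0] mem=[0,0,0,0]
After op 9 (pop): stack=[-4,4] mem=[0,0,0,0]
After op 10 (pop): stack=[-4] mem=[0,0,0,0]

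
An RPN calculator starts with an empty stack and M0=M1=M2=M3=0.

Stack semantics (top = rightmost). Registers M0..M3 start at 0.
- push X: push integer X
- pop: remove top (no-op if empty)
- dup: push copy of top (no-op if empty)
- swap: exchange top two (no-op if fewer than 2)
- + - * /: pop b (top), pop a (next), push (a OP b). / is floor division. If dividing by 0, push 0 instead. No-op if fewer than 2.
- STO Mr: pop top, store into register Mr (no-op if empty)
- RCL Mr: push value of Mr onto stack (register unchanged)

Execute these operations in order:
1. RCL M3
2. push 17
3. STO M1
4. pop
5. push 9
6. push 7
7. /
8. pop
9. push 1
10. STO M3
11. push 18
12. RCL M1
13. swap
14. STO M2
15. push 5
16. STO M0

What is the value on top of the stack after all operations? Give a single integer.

Answer: 17

Derivation:
After op 1 (RCL M3): stack=[0] mem=[0,0,0,0]
After op 2 (push 17): stack=[0,17] mem=[0,0,0,0]
After op 3 (STO M1): stack=[0] mem=[0,17,0,0]
After op 4 (pop): stack=[empty] mem=[0,17,0,0]
After op 5 (push 9): stack=[9] mem=[0,17,0,0]
After op 6 (push 7): stack=[9,7] mem=[0,17,0,0]
After op 7 (/): stack=[1] mem=[0,17,0,0]
After op 8 (pop): stack=[empty] mem=[0,17,0,0]
After op 9 (push 1): stack=[1] mem=[0,17,0,0]
After op 10 (STO M3): stack=[empty] mem=[0,17,0,1]
After op 11 (push 18): stack=[18] mem=[0,17,0,1]
After op 12 (RCL M1): stack=[18,17] mem=[0,17,0,1]
After op 13 (swap): stack=[17,18] mem=[0,17,0,1]
After op 14 (STO M2): stack=[17] mem=[0,17,18,1]
After op 15 (push 5): stack=[17,5] mem=[0,17,18,1]
After op 16 (STO M0): stack=[17] mem=[5,17,18,1]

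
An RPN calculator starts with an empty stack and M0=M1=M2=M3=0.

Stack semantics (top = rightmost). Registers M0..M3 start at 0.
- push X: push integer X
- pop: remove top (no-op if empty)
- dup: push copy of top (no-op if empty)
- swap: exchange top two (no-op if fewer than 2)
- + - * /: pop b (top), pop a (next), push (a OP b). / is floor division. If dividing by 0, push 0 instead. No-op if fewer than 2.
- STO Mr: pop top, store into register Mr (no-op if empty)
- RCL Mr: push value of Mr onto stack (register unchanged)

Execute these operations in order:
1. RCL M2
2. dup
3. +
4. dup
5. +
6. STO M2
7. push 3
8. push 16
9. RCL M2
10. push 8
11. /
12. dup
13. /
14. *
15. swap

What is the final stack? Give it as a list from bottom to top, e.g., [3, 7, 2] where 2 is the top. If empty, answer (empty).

After op 1 (RCL M2): stack=[0] mem=[0,0,0,0]
After op 2 (dup): stack=[0,0] mem=[0,0,0,0]
After op 3 (+): stack=[0] mem=[0,0,0,0]
After op 4 (dup): stack=[0,0] mem=[0,0,0,0]
After op 5 (+): stack=[0] mem=[0,0,0,0]
After op 6 (STO M2): stack=[empty] mem=[0,0,0,0]
After op 7 (push 3): stack=[3] mem=[0,0,0,0]
After op 8 (push 16): stack=[3,16] mem=[0,0,0,0]
After op 9 (RCL M2): stack=[3,16,0] mem=[0,0,0,0]
After op 10 (push 8): stack=[3,16,0,8] mem=[0,0,0,0]
After op 11 (/): stack=[3,16,0] mem=[0,0,0,0]
After op 12 (dup): stack=[3,16,0,0] mem=[0,0,0,0]
After op 13 (/): stack=[3,16,0] mem=[0,0,0,0]
After op 14 (*): stack=[3,0] mem=[0,0,0,0]
After op 15 (swap): stack=[0,3] mem=[0,0,0,0]

Answer: [0, 3]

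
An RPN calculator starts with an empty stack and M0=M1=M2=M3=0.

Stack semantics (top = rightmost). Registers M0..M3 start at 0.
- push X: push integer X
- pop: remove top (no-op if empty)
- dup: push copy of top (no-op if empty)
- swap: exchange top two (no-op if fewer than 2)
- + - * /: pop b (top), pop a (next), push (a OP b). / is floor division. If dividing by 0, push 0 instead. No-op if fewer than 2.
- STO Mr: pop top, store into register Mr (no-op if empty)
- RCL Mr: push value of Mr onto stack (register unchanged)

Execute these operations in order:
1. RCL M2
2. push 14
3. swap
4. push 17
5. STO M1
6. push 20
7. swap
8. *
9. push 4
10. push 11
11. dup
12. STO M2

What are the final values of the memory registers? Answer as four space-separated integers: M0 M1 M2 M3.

Answer: 0 17 11 0

Derivation:
After op 1 (RCL M2): stack=[0] mem=[0,0,0,0]
After op 2 (push 14): stack=[0,14] mem=[0,0,0,0]
After op 3 (swap): stack=[14,0] mem=[0,0,0,0]
After op 4 (push 17): stack=[14,0,17] mem=[0,0,0,0]
After op 5 (STO M1): stack=[14,0] mem=[0,17,0,0]
After op 6 (push 20): stack=[14,0,20] mem=[0,17,0,0]
After op 7 (swap): stack=[14,20,0] mem=[0,17,0,0]
After op 8 (*): stack=[14,0] mem=[0,17,0,0]
After op 9 (push 4): stack=[14,0,4] mem=[0,17,0,0]
After op 10 (push 11): stack=[14,0,4,11] mem=[0,17,0,0]
After op 11 (dup): stack=[14,0,4,11,11] mem=[0,17,0,0]
After op 12 (STO M2): stack=[14,0,4,11] mem=[0,17,11,0]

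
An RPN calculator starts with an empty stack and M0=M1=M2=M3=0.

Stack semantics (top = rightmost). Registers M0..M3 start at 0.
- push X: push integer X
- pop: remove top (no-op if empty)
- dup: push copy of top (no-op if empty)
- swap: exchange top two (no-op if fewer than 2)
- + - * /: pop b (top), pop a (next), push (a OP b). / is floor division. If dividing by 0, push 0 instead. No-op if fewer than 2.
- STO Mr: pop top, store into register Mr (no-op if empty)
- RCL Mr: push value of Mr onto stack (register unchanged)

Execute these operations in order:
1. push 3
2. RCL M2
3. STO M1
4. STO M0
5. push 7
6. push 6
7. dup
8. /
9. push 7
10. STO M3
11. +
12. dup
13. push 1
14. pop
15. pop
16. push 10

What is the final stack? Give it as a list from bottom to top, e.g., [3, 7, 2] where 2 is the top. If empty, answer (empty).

After op 1 (push 3): stack=[3] mem=[0,0,0,0]
After op 2 (RCL M2): stack=[3,0] mem=[0,0,0,0]
After op 3 (STO M1): stack=[3] mem=[0,0,0,0]
After op 4 (STO M0): stack=[empty] mem=[3,0,0,0]
After op 5 (push 7): stack=[7] mem=[3,0,0,0]
After op 6 (push 6): stack=[7,6] mem=[3,0,0,0]
After op 7 (dup): stack=[7,6,6] mem=[3,0,0,0]
After op 8 (/): stack=[7,1] mem=[3,0,0,0]
After op 9 (push 7): stack=[7,1,7] mem=[3,0,0,0]
After op 10 (STO M3): stack=[7,1] mem=[3,0,0,7]
After op 11 (+): stack=[8] mem=[3,0,0,7]
After op 12 (dup): stack=[8,8] mem=[3,0,0,7]
After op 13 (push 1): stack=[8,8,1] mem=[3,0,0,7]
After op 14 (pop): stack=[8,8] mem=[3,0,0,7]
After op 15 (pop): stack=[8] mem=[3,0,0,7]
After op 16 (push 10): stack=[8,10] mem=[3,0,0,7]

Answer: [8, 10]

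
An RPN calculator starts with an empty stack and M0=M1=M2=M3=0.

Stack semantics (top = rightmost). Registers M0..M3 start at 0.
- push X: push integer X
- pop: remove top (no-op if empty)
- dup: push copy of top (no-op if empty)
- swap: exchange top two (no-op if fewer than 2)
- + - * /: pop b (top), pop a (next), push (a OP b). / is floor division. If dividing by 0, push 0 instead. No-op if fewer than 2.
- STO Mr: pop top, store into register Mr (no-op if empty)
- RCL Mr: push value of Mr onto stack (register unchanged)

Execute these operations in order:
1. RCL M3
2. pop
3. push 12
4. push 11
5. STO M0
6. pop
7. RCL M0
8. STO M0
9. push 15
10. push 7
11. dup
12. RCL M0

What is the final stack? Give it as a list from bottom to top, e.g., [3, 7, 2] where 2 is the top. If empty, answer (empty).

After op 1 (RCL M3): stack=[0] mem=[0,0,0,0]
After op 2 (pop): stack=[empty] mem=[0,0,0,0]
After op 3 (push 12): stack=[12] mem=[0,0,0,0]
After op 4 (push 11): stack=[12,11] mem=[0,0,0,0]
After op 5 (STO M0): stack=[12] mem=[11,0,0,0]
After op 6 (pop): stack=[empty] mem=[11,0,0,0]
After op 7 (RCL M0): stack=[11] mem=[11,0,0,0]
After op 8 (STO M0): stack=[empty] mem=[11,0,0,0]
After op 9 (push 15): stack=[15] mem=[11,0,0,0]
After op 10 (push 7): stack=[15,7] mem=[11,0,0,0]
After op 11 (dup): stack=[15,7,7] mem=[11,0,0,0]
After op 12 (RCL M0): stack=[15,7,7,11] mem=[11,0,0,0]

Answer: [15, 7, 7, 11]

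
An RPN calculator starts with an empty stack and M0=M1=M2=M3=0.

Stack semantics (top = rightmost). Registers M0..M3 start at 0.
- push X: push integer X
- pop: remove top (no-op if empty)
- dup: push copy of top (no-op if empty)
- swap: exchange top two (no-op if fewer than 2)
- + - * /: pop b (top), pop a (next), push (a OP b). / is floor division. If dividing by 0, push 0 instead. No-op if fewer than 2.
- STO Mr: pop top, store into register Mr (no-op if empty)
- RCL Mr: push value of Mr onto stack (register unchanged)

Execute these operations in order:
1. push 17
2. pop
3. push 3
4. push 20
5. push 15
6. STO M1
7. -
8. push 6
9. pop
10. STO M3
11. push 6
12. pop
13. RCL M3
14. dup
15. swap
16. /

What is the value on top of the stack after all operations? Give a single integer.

Answer: 1

Derivation:
After op 1 (push 17): stack=[17] mem=[0,0,0,0]
After op 2 (pop): stack=[empty] mem=[0,0,0,0]
After op 3 (push 3): stack=[3] mem=[0,0,0,0]
After op 4 (push 20): stack=[3,20] mem=[0,0,0,0]
After op 5 (push 15): stack=[3,20,15] mem=[0,0,0,0]
After op 6 (STO M1): stack=[3,20] mem=[0,15,0,0]
After op 7 (-): stack=[-17] mem=[0,15,0,0]
After op 8 (push 6): stack=[-17,6] mem=[0,15,0,0]
After op 9 (pop): stack=[-17] mem=[0,15,0,0]
After op 10 (STO M3): stack=[empty] mem=[0,15,0,-17]
After op 11 (push 6): stack=[6] mem=[0,15,0,-17]
After op 12 (pop): stack=[empty] mem=[0,15,0,-17]
After op 13 (RCL M3): stack=[-17] mem=[0,15,0,-17]
After op 14 (dup): stack=[-17,-17] mem=[0,15,0,-17]
After op 15 (swap): stack=[-17,-17] mem=[0,15,0,-17]
After op 16 (/): stack=[1] mem=[0,15,0,-17]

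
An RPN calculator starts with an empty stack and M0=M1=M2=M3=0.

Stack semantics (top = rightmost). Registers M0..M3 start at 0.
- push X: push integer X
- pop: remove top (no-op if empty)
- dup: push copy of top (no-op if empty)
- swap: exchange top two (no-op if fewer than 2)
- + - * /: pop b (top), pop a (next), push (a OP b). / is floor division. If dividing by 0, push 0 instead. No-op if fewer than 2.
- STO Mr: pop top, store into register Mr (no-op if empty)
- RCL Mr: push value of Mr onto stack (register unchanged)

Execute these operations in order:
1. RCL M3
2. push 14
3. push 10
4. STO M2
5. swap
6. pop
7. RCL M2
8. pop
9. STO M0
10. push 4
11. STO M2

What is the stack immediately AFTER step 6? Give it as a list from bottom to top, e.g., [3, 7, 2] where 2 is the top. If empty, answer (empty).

After op 1 (RCL M3): stack=[0] mem=[0,0,0,0]
After op 2 (push 14): stack=[0,14] mem=[0,0,0,0]
After op 3 (push 10): stack=[0,14,10] mem=[0,0,0,0]
After op 4 (STO M2): stack=[0,14] mem=[0,0,10,0]
After op 5 (swap): stack=[14,0] mem=[0,0,10,0]
After op 6 (pop): stack=[14] mem=[0,0,10,0]

[14]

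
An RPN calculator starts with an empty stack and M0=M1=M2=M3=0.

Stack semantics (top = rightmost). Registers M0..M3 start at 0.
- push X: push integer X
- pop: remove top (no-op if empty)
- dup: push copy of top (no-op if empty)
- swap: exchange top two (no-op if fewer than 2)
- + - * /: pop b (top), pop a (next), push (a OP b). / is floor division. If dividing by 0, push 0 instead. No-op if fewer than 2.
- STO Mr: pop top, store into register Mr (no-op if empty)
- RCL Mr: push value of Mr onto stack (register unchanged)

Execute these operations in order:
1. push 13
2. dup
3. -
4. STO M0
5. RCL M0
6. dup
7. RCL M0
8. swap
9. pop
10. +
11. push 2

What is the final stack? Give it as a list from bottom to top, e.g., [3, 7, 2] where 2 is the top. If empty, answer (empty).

Answer: [0, 2]

Derivation:
After op 1 (push 13): stack=[13] mem=[0,0,0,0]
After op 2 (dup): stack=[13,13] mem=[0,0,0,0]
After op 3 (-): stack=[0] mem=[0,0,0,0]
After op 4 (STO M0): stack=[empty] mem=[0,0,0,0]
After op 5 (RCL M0): stack=[0] mem=[0,0,0,0]
After op 6 (dup): stack=[0,0] mem=[0,0,0,0]
After op 7 (RCL M0): stack=[0,0,0] mem=[0,0,0,0]
After op 8 (swap): stack=[0,0,0] mem=[0,0,0,0]
After op 9 (pop): stack=[0,0] mem=[0,0,0,0]
After op 10 (+): stack=[0] mem=[0,0,0,0]
After op 11 (push 2): stack=[0,2] mem=[0,0,0,0]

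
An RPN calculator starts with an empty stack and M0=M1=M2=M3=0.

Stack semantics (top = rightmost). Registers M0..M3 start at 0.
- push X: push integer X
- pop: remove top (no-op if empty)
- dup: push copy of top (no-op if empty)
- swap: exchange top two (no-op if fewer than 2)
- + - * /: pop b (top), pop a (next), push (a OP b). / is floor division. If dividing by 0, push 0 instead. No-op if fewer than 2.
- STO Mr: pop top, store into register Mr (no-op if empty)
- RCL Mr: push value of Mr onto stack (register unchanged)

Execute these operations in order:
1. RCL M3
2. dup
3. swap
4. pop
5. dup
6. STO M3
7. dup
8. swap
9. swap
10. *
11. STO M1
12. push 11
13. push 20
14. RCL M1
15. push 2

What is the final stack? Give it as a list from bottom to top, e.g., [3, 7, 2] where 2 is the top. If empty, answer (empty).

Answer: [11, 20, 0, 2]

Derivation:
After op 1 (RCL M3): stack=[0] mem=[0,0,0,0]
After op 2 (dup): stack=[0,0] mem=[0,0,0,0]
After op 3 (swap): stack=[0,0] mem=[0,0,0,0]
After op 4 (pop): stack=[0] mem=[0,0,0,0]
After op 5 (dup): stack=[0,0] mem=[0,0,0,0]
After op 6 (STO M3): stack=[0] mem=[0,0,0,0]
After op 7 (dup): stack=[0,0] mem=[0,0,0,0]
After op 8 (swap): stack=[0,0] mem=[0,0,0,0]
After op 9 (swap): stack=[0,0] mem=[0,0,0,0]
After op 10 (*): stack=[0] mem=[0,0,0,0]
After op 11 (STO M1): stack=[empty] mem=[0,0,0,0]
After op 12 (push 11): stack=[11] mem=[0,0,0,0]
After op 13 (push 20): stack=[11,20] mem=[0,0,0,0]
After op 14 (RCL M1): stack=[11,20,0] mem=[0,0,0,0]
After op 15 (push 2): stack=[11,20,0,2] mem=[0,0,0,0]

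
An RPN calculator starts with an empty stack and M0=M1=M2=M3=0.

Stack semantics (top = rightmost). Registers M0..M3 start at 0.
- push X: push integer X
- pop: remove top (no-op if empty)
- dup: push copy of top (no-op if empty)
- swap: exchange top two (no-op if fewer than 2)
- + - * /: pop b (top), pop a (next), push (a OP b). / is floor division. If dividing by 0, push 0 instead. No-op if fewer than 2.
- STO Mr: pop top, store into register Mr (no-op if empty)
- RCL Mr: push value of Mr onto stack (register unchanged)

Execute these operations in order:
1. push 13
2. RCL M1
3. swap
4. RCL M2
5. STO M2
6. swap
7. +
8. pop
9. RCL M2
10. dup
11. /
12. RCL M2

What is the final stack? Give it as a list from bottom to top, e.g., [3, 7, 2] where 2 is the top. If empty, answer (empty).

Answer: [0, 0]

Derivation:
After op 1 (push 13): stack=[13] mem=[0,0,0,0]
After op 2 (RCL M1): stack=[13,0] mem=[0,0,0,0]
After op 3 (swap): stack=[0,13] mem=[0,0,0,0]
After op 4 (RCL M2): stack=[0,13,0] mem=[0,0,0,0]
After op 5 (STO M2): stack=[0,13] mem=[0,0,0,0]
After op 6 (swap): stack=[13,0] mem=[0,0,0,0]
After op 7 (+): stack=[13] mem=[0,0,0,0]
After op 8 (pop): stack=[empty] mem=[0,0,0,0]
After op 9 (RCL M2): stack=[0] mem=[0,0,0,0]
After op 10 (dup): stack=[0,0] mem=[0,0,0,0]
After op 11 (/): stack=[0] mem=[0,0,0,0]
After op 12 (RCL M2): stack=[0,0] mem=[0,0,0,0]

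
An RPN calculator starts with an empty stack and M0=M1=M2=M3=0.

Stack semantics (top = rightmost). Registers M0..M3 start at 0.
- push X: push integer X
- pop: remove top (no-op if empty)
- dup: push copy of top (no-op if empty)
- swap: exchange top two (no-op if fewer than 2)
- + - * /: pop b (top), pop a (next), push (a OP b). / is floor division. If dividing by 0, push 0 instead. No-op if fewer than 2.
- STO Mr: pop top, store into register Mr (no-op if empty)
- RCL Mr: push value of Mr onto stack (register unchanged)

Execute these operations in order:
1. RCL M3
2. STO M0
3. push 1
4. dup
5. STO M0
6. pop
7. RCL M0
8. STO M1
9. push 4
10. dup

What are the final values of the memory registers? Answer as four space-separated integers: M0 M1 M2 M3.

After op 1 (RCL M3): stack=[0] mem=[0,0,0,0]
After op 2 (STO M0): stack=[empty] mem=[0,0,0,0]
After op 3 (push 1): stack=[1] mem=[0,0,0,0]
After op 4 (dup): stack=[1,1] mem=[0,0,0,0]
After op 5 (STO M0): stack=[1] mem=[1,0,0,0]
After op 6 (pop): stack=[empty] mem=[1,0,0,0]
After op 7 (RCL M0): stack=[1] mem=[1,0,0,0]
After op 8 (STO M1): stack=[empty] mem=[1,1,0,0]
After op 9 (push 4): stack=[4] mem=[1,1,0,0]
After op 10 (dup): stack=[4,4] mem=[1,1,0,0]

Answer: 1 1 0 0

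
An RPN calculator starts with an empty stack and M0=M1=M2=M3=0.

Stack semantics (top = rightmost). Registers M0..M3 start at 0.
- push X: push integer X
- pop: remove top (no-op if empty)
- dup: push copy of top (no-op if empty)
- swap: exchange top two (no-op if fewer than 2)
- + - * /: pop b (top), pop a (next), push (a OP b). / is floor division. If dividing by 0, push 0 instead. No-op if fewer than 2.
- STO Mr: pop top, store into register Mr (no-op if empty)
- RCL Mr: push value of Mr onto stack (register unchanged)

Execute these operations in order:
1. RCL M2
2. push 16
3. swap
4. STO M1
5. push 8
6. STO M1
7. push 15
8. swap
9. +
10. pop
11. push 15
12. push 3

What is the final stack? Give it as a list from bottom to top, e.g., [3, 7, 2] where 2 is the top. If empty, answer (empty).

Answer: [15, 3]

Derivation:
After op 1 (RCL M2): stack=[0] mem=[0,0,0,0]
After op 2 (push 16): stack=[0,16] mem=[0,0,0,0]
After op 3 (swap): stack=[16,0] mem=[0,0,0,0]
After op 4 (STO M1): stack=[16] mem=[0,0,0,0]
After op 5 (push 8): stack=[16,8] mem=[0,0,0,0]
After op 6 (STO M1): stack=[16] mem=[0,8,0,0]
After op 7 (push 15): stack=[16,15] mem=[0,8,0,0]
After op 8 (swap): stack=[15,16] mem=[0,8,0,0]
After op 9 (+): stack=[31] mem=[0,8,0,0]
After op 10 (pop): stack=[empty] mem=[0,8,0,0]
After op 11 (push 15): stack=[15] mem=[0,8,0,0]
After op 12 (push 3): stack=[15,3] mem=[0,8,0,0]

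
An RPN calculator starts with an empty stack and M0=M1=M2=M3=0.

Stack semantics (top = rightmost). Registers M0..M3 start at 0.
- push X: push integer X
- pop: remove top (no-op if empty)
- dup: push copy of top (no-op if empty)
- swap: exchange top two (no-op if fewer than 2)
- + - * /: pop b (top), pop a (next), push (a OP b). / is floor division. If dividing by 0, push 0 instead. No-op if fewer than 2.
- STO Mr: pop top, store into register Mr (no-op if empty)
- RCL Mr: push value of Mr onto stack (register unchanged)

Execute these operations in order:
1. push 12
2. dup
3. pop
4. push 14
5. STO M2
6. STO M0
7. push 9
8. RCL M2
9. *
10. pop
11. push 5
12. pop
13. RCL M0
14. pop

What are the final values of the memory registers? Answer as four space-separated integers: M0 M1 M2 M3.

After op 1 (push 12): stack=[12] mem=[0,0,0,0]
After op 2 (dup): stack=[12,12] mem=[0,0,0,0]
After op 3 (pop): stack=[12] mem=[0,0,0,0]
After op 4 (push 14): stack=[12,14] mem=[0,0,0,0]
After op 5 (STO M2): stack=[12] mem=[0,0,14,0]
After op 6 (STO M0): stack=[empty] mem=[12,0,14,0]
After op 7 (push 9): stack=[9] mem=[12,0,14,0]
After op 8 (RCL M2): stack=[9,14] mem=[12,0,14,0]
After op 9 (*): stack=[126] mem=[12,0,14,0]
After op 10 (pop): stack=[empty] mem=[12,0,14,0]
After op 11 (push 5): stack=[5] mem=[12,0,14,0]
After op 12 (pop): stack=[empty] mem=[12,0,14,0]
After op 13 (RCL M0): stack=[12] mem=[12,0,14,0]
After op 14 (pop): stack=[empty] mem=[12,0,14,0]

Answer: 12 0 14 0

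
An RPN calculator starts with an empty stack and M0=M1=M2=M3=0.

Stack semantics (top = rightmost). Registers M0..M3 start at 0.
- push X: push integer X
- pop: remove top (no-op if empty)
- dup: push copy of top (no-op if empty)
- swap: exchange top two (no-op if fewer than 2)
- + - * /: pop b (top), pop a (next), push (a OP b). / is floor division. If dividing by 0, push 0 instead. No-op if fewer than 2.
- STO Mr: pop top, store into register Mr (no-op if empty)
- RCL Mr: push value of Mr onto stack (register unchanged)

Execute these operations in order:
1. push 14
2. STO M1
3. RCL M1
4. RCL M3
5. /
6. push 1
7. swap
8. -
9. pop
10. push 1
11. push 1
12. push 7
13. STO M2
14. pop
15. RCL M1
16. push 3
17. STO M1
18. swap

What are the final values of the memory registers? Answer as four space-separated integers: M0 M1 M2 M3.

After op 1 (push 14): stack=[14] mem=[0,0,0,0]
After op 2 (STO M1): stack=[empty] mem=[0,14,0,0]
After op 3 (RCL M1): stack=[14] mem=[0,14,0,0]
After op 4 (RCL M3): stack=[14,0] mem=[0,14,0,0]
After op 5 (/): stack=[0] mem=[0,14,0,0]
After op 6 (push 1): stack=[0,1] mem=[0,14,0,0]
After op 7 (swap): stack=[1,0] mem=[0,14,0,0]
After op 8 (-): stack=[1] mem=[0,14,0,0]
After op 9 (pop): stack=[empty] mem=[0,14,0,0]
After op 10 (push 1): stack=[1] mem=[0,14,0,0]
After op 11 (push 1): stack=[1,1] mem=[0,14,0,0]
After op 12 (push 7): stack=[1,1,7] mem=[0,14,0,0]
After op 13 (STO M2): stack=[1,1] mem=[0,14,7,0]
After op 14 (pop): stack=[1] mem=[0,14,7,0]
After op 15 (RCL M1): stack=[1,14] mem=[0,14,7,0]
After op 16 (push 3): stack=[1,14,3] mem=[0,14,7,0]
After op 17 (STO M1): stack=[1,14] mem=[0,3,7,0]
After op 18 (swap): stack=[14,1] mem=[0,3,7,0]

Answer: 0 3 7 0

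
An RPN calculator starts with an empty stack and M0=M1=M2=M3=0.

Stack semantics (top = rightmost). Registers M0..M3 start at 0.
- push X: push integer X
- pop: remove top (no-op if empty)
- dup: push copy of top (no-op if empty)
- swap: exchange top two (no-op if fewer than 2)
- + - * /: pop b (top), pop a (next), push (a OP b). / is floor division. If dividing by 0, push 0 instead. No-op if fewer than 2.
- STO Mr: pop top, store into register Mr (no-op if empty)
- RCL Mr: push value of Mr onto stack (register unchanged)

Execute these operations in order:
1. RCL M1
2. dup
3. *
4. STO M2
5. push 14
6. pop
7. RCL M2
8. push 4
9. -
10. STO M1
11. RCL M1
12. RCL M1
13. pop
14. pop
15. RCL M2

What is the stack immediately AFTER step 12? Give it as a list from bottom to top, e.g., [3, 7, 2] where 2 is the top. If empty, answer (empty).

After op 1 (RCL M1): stack=[0] mem=[0,0,0,0]
After op 2 (dup): stack=[0,0] mem=[0,0,0,0]
After op 3 (*): stack=[0] mem=[0,0,0,0]
After op 4 (STO M2): stack=[empty] mem=[0,0,0,0]
After op 5 (push 14): stack=[14] mem=[0,0,0,0]
After op 6 (pop): stack=[empty] mem=[0,0,0,0]
After op 7 (RCL M2): stack=[0] mem=[0,0,0,0]
After op 8 (push 4): stack=[0,4] mem=[0,0,0,0]
After op 9 (-): stack=[-4] mem=[0,0,0,0]
After op 10 (STO M1): stack=[empty] mem=[0,-4,0,0]
After op 11 (RCL M1): stack=[-4] mem=[0,-4,0,0]
After op 12 (RCL M1): stack=[-4,-4] mem=[0,-4,0,0]

[-4, -4]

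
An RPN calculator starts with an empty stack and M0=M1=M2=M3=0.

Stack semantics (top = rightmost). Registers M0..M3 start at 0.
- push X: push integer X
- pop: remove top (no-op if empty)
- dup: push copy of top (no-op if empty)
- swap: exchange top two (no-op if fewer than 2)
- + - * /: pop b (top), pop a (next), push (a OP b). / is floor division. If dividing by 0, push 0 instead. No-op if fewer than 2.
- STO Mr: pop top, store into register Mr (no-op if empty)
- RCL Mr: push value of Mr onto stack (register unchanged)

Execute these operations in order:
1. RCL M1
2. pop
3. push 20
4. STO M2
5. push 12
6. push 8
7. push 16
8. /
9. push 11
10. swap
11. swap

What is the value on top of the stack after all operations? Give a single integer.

Answer: 11

Derivation:
After op 1 (RCL M1): stack=[0] mem=[0,0,0,0]
After op 2 (pop): stack=[empty] mem=[0,0,0,0]
After op 3 (push 20): stack=[20] mem=[0,0,0,0]
After op 4 (STO M2): stack=[empty] mem=[0,0,20,0]
After op 5 (push 12): stack=[12] mem=[0,0,20,0]
After op 6 (push 8): stack=[12,8] mem=[0,0,20,0]
After op 7 (push 16): stack=[12,8,16] mem=[0,0,20,0]
After op 8 (/): stack=[12,0] mem=[0,0,20,0]
After op 9 (push 11): stack=[12,0,11] mem=[0,0,20,0]
After op 10 (swap): stack=[12,11,0] mem=[0,0,20,0]
After op 11 (swap): stack=[12,0,11] mem=[0,0,20,0]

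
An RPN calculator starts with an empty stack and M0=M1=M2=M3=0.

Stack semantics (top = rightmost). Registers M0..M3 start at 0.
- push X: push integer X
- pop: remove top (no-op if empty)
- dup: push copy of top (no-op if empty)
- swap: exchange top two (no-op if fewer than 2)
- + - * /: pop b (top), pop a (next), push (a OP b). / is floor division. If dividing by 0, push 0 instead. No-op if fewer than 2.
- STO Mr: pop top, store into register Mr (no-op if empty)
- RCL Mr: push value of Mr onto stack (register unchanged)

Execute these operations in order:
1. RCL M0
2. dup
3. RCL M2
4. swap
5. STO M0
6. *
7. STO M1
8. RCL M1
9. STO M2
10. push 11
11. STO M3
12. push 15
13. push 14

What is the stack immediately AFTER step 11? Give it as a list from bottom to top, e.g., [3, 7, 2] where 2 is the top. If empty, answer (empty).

After op 1 (RCL M0): stack=[0] mem=[0,0,0,0]
After op 2 (dup): stack=[0,0] mem=[0,0,0,0]
After op 3 (RCL M2): stack=[0,0,0] mem=[0,0,0,0]
After op 4 (swap): stack=[0,0,0] mem=[0,0,0,0]
After op 5 (STO M0): stack=[0,0] mem=[0,0,0,0]
After op 6 (*): stack=[0] mem=[0,0,0,0]
After op 7 (STO M1): stack=[empty] mem=[0,0,0,0]
After op 8 (RCL M1): stack=[0] mem=[0,0,0,0]
After op 9 (STO M2): stack=[empty] mem=[0,0,0,0]
After op 10 (push 11): stack=[11] mem=[0,0,0,0]
After op 11 (STO M3): stack=[empty] mem=[0,0,0,11]

(empty)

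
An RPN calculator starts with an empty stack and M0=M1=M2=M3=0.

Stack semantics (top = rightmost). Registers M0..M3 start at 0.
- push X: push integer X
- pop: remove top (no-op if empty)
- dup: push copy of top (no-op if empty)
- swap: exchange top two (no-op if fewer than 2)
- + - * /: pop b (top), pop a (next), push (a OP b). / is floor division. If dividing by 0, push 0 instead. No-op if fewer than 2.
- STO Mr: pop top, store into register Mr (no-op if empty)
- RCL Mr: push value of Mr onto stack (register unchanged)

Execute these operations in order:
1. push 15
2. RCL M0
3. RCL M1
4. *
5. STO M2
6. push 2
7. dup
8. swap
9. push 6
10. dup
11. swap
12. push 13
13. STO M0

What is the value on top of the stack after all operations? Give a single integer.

Answer: 6

Derivation:
After op 1 (push 15): stack=[15] mem=[0,0,0,0]
After op 2 (RCL M0): stack=[15,0] mem=[0,0,0,0]
After op 3 (RCL M1): stack=[15,0,0] mem=[0,0,0,0]
After op 4 (*): stack=[15,0] mem=[0,0,0,0]
After op 5 (STO M2): stack=[15] mem=[0,0,0,0]
After op 6 (push 2): stack=[15,2] mem=[0,0,0,0]
After op 7 (dup): stack=[15,2,2] mem=[0,0,0,0]
After op 8 (swap): stack=[15,2,2] mem=[0,0,0,0]
After op 9 (push 6): stack=[15,2,2,6] mem=[0,0,0,0]
After op 10 (dup): stack=[15,2,2,6,6] mem=[0,0,0,0]
After op 11 (swap): stack=[15,2,2,6,6] mem=[0,0,0,0]
After op 12 (push 13): stack=[15,2,2,6,6,13] mem=[0,0,0,0]
After op 13 (STO M0): stack=[15,2,2,6,6] mem=[13,0,0,0]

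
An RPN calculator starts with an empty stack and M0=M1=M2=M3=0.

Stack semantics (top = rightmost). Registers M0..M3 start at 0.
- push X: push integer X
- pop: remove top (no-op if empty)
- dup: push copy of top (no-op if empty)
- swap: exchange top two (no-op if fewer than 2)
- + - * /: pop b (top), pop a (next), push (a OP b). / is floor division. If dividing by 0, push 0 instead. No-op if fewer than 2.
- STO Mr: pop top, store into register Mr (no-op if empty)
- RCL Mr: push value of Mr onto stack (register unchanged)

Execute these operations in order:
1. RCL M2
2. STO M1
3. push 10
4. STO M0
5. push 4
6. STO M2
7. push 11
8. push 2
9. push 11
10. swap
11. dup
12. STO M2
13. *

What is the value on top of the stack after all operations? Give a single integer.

Answer: 22

Derivation:
After op 1 (RCL M2): stack=[0] mem=[0,0,0,0]
After op 2 (STO M1): stack=[empty] mem=[0,0,0,0]
After op 3 (push 10): stack=[10] mem=[0,0,0,0]
After op 4 (STO M0): stack=[empty] mem=[10,0,0,0]
After op 5 (push 4): stack=[4] mem=[10,0,0,0]
After op 6 (STO M2): stack=[empty] mem=[10,0,4,0]
After op 7 (push 11): stack=[11] mem=[10,0,4,0]
After op 8 (push 2): stack=[11,2] mem=[10,0,4,0]
After op 9 (push 11): stack=[11,2,11] mem=[10,0,4,0]
After op 10 (swap): stack=[11,11,2] mem=[10,0,4,0]
After op 11 (dup): stack=[11,11,2,2] mem=[10,0,4,0]
After op 12 (STO M2): stack=[11,11,2] mem=[10,0,2,0]
After op 13 (*): stack=[11,22] mem=[10,0,2,0]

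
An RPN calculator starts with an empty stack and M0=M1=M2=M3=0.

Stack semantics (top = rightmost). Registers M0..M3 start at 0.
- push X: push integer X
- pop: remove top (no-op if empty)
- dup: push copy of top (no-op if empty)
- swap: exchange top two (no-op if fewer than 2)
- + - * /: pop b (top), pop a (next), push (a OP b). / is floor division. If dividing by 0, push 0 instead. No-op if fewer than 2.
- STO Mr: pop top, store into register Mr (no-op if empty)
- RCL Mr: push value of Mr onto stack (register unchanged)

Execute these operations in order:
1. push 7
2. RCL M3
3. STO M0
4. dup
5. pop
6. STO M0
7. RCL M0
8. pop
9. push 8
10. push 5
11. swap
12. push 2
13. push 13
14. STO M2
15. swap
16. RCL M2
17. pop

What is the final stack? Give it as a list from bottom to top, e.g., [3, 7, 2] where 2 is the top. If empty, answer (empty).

After op 1 (push 7): stack=[7] mem=[0,0,0,0]
After op 2 (RCL M3): stack=[7,0] mem=[0,0,0,0]
After op 3 (STO M0): stack=[7] mem=[0,0,0,0]
After op 4 (dup): stack=[7,7] mem=[0,0,0,0]
After op 5 (pop): stack=[7] mem=[0,0,0,0]
After op 6 (STO M0): stack=[empty] mem=[7,0,0,0]
After op 7 (RCL M0): stack=[7] mem=[7,0,0,0]
After op 8 (pop): stack=[empty] mem=[7,0,0,0]
After op 9 (push 8): stack=[8] mem=[7,0,0,0]
After op 10 (push 5): stack=[8,5] mem=[7,0,0,0]
After op 11 (swap): stack=[5,8] mem=[7,0,0,0]
After op 12 (push 2): stack=[5,8,2] mem=[7,0,0,0]
After op 13 (push 13): stack=[5,8,2,13] mem=[7,0,0,0]
After op 14 (STO M2): stack=[5,8,2] mem=[7,0,13,0]
After op 15 (swap): stack=[5,2,8] mem=[7,0,13,0]
After op 16 (RCL M2): stack=[5,2,8,13] mem=[7,0,13,0]
After op 17 (pop): stack=[5,2,8] mem=[7,0,13,0]

Answer: [5, 2, 8]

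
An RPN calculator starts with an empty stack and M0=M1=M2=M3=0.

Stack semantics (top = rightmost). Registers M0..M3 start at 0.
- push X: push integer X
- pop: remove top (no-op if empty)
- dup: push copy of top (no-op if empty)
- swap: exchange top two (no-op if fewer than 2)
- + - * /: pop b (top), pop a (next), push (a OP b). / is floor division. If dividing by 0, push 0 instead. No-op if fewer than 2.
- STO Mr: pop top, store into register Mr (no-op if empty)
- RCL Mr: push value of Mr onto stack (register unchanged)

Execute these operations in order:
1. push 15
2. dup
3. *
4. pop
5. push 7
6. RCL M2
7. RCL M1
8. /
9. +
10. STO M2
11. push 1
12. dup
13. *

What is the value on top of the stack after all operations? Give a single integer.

After op 1 (push 15): stack=[15] mem=[0,0,0,0]
After op 2 (dup): stack=[15,15] mem=[0,0,0,0]
After op 3 (*): stack=[225] mem=[0,0,0,0]
After op 4 (pop): stack=[empty] mem=[0,0,0,0]
After op 5 (push 7): stack=[7] mem=[0,0,0,0]
After op 6 (RCL M2): stack=[7,0] mem=[0,0,0,0]
After op 7 (RCL M1): stack=[7,0,0] mem=[0,0,0,0]
After op 8 (/): stack=[7,0] mem=[0,0,0,0]
After op 9 (+): stack=[7] mem=[0,0,0,0]
After op 10 (STO M2): stack=[empty] mem=[0,0,7,0]
After op 11 (push 1): stack=[1] mem=[0,0,7,0]
After op 12 (dup): stack=[1,1] mem=[0,0,7,0]
After op 13 (*): stack=[1] mem=[0,0,7,0]

Answer: 1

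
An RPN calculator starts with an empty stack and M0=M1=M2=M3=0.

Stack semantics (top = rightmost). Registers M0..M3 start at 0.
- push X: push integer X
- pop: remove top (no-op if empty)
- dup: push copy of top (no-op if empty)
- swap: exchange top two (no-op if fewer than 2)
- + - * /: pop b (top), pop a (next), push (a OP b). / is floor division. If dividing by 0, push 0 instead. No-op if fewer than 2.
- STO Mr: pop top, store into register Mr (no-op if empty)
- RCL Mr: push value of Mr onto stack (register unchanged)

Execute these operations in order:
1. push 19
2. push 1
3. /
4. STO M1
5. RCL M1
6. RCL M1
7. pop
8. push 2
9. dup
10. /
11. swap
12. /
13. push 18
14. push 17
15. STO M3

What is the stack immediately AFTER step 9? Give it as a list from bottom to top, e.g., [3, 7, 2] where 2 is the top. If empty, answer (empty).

After op 1 (push 19): stack=[19] mem=[0,0,0,0]
After op 2 (push 1): stack=[19,1] mem=[0,0,0,0]
After op 3 (/): stack=[19] mem=[0,0,0,0]
After op 4 (STO M1): stack=[empty] mem=[0,19,0,0]
After op 5 (RCL M1): stack=[19] mem=[0,19,0,0]
After op 6 (RCL M1): stack=[19,19] mem=[0,19,0,0]
After op 7 (pop): stack=[19] mem=[0,19,0,0]
After op 8 (push 2): stack=[19,2] mem=[0,19,0,0]
After op 9 (dup): stack=[19,2,2] mem=[0,19,0,0]

[19, 2, 2]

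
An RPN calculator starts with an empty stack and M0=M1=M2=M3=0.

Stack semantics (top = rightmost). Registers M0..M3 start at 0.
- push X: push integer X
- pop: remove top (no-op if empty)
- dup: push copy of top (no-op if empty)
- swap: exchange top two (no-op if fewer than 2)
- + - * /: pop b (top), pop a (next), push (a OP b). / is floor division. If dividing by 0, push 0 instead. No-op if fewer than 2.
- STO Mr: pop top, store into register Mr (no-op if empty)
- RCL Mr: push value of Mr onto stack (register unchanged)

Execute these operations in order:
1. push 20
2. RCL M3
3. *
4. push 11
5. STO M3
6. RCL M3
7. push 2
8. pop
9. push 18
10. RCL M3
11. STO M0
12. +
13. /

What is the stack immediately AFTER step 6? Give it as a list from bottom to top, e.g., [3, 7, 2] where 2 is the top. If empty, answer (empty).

After op 1 (push 20): stack=[20] mem=[0,0,0,0]
After op 2 (RCL M3): stack=[20,0] mem=[0,0,0,0]
After op 3 (*): stack=[0] mem=[0,0,0,0]
After op 4 (push 11): stack=[0,11] mem=[0,0,0,0]
After op 5 (STO M3): stack=[0] mem=[0,0,0,11]
After op 6 (RCL M3): stack=[0,11] mem=[0,0,0,11]

[0, 11]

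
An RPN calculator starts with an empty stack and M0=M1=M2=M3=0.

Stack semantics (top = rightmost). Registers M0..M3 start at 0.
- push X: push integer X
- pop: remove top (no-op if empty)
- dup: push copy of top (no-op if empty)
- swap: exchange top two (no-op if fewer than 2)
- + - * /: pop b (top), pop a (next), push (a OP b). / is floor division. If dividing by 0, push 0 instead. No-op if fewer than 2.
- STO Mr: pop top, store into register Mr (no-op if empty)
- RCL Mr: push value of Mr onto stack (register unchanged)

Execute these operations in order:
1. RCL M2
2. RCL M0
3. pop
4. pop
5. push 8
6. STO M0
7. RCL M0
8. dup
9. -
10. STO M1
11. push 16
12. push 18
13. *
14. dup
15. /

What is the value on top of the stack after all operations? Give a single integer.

After op 1 (RCL M2): stack=[0] mem=[0,0,0,0]
After op 2 (RCL M0): stack=[0,0] mem=[0,0,0,0]
After op 3 (pop): stack=[0] mem=[0,0,0,0]
After op 4 (pop): stack=[empty] mem=[0,0,0,0]
After op 5 (push 8): stack=[8] mem=[0,0,0,0]
After op 6 (STO M0): stack=[empty] mem=[8,0,0,0]
After op 7 (RCL M0): stack=[8] mem=[8,0,0,0]
After op 8 (dup): stack=[8,8] mem=[8,0,0,0]
After op 9 (-): stack=[0] mem=[8,0,0,0]
After op 10 (STO M1): stack=[empty] mem=[8,0,0,0]
After op 11 (push 16): stack=[16] mem=[8,0,0,0]
After op 12 (push 18): stack=[16,18] mem=[8,0,0,0]
After op 13 (*): stack=[288] mem=[8,0,0,0]
After op 14 (dup): stack=[288,288] mem=[8,0,0,0]
After op 15 (/): stack=[1] mem=[8,0,0,0]

Answer: 1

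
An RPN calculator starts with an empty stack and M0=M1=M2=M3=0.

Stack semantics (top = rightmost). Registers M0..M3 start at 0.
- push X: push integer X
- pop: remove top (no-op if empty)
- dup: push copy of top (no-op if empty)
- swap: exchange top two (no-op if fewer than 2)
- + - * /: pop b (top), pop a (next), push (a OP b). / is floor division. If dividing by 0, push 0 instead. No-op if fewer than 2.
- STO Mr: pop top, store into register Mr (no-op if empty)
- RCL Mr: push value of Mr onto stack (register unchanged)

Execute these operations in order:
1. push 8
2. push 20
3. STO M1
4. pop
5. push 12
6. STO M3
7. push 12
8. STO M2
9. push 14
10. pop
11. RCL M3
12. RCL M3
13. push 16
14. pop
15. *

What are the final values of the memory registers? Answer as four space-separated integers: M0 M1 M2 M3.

Answer: 0 20 12 12

Derivation:
After op 1 (push 8): stack=[8] mem=[0,0,0,0]
After op 2 (push 20): stack=[8,20] mem=[0,0,0,0]
After op 3 (STO M1): stack=[8] mem=[0,20,0,0]
After op 4 (pop): stack=[empty] mem=[0,20,0,0]
After op 5 (push 12): stack=[12] mem=[0,20,0,0]
After op 6 (STO M3): stack=[empty] mem=[0,20,0,12]
After op 7 (push 12): stack=[12] mem=[0,20,0,12]
After op 8 (STO M2): stack=[empty] mem=[0,20,12,12]
After op 9 (push 14): stack=[14] mem=[0,20,12,12]
After op 10 (pop): stack=[empty] mem=[0,20,12,12]
After op 11 (RCL M3): stack=[12] mem=[0,20,12,12]
After op 12 (RCL M3): stack=[12,12] mem=[0,20,12,12]
After op 13 (push 16): stack=[12,12,16] mem=[0,20,12,12]
After op 14 (pop): stack=[12,12] mem=[0,20,12,12]
After op 15 (*): stack=[144] mem=[0,20,12,12]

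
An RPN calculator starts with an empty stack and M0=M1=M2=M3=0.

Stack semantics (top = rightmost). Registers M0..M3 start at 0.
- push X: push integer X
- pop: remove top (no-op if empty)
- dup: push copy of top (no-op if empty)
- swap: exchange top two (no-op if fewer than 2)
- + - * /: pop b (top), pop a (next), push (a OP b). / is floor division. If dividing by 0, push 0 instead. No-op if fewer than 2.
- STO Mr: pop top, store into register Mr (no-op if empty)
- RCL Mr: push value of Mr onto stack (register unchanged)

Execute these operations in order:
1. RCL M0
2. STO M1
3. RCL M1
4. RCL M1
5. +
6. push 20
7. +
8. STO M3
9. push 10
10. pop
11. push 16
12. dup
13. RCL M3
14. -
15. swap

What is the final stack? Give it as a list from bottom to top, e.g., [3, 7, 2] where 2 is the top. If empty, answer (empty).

Answer: [-4, 16]

Derivation:
After op 1 (RCL M0): stack=[0] mem=[0,0,0,0]
After op 2 (STO M1): stack=[empty] mem=[0,0,0,0]
After op 3 (RCL M1): stack=[0] mem=[0,0,0,0]
After op 4 (RCL M1): stack=[0,0] mem=[0,0,0,0]
After op 5 (+): stack=[0] mem=[0,0,0,0]
After op 6 (push 20): stack=[0,20] mem=[0,0,0,0]
After op 7 (+): stack=[20] mem=[0,0,0,0]
After op 8 (STO M3): stack=[empty] mem=[0,0,0,20]
After op 9 (push 10): stack=[10] mem=[0,0,0,20]
After op 10 (pop): stack=[empty] mem=[0,0,0,20]
After op 11 (push 16): stack=[16] mem=[0,0,0,20]
After op 12 (dup): stack=[16,16] mem=[0,0,0,20]
After op 13 (RCL M3): stack=[16,16,20] mem=[0,0,0,20]
After op 14 (-): stack=[16,-4] mem=[0,0,0,20]
After op 15 (swap): stack=[-4,16] mem=[0,0,0,20]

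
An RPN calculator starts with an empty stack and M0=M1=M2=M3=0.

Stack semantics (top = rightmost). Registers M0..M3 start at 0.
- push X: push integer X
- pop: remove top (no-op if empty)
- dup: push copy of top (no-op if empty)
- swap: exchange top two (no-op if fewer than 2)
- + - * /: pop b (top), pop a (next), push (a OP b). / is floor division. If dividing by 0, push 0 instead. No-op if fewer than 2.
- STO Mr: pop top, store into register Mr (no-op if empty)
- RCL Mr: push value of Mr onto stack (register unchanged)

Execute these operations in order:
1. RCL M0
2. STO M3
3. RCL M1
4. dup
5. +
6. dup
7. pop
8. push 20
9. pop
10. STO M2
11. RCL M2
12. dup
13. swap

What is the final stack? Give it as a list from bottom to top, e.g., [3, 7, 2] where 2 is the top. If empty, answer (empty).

Answer: [0, 0]

Derivation:
After op 1 (RCL M0): stack=[0] mem=[0,0,0,0]
After op 2 (STO M3): stack=[empty] mem=[0,0,0,0]
After op 3 (RCL M1): stack=[0] mem=[0,0,0,0]
After op 4 (dup): stack=[0,0] mem=[0,0,0,0]
After op 5 (+): stack=[0] mem=[0,0,0,0]
After op 6 (dup): stack=[0,0] mem=[0,0,0,0]
After op 7 (pop): stack=[0] mem=[0,0,0,0]
After op 8 (push 20): stack=[0,20] mem=[0,0,0,0]
After op 9 (pop): stack=[0] mem=[0,0,0,0]
After op 10 (STO M2): stack=[empty] mem=[0,0,0,0]
After op 11 (RCL M2): stack=[0] mem=[0,0,0,0]
After op 12 (dup): stack=[0,0] mem=[0,0,0,0]
After op 13 (swap): stack=[0,0] mem=[0,0,0,0]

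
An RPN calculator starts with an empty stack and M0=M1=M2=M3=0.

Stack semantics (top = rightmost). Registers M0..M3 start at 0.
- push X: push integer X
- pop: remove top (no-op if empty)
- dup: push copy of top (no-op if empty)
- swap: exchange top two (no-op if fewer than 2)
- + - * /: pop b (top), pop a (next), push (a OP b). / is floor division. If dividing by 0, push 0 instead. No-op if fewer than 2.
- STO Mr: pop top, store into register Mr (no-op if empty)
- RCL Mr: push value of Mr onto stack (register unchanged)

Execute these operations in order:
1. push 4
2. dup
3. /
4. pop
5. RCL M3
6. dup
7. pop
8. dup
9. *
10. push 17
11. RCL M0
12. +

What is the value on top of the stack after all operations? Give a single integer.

Answer: 17

Derivation:
After op 1 (push 4): stack=[4] mem=[0,0,0,0]
After op 2 (dup): stack=[4,4] mem=[0,0,0,0]
After op 3 (/): stack=[1] mem=[0,0,0,0]
After op 4 (pop): stack=[empty] mem=[0,0,0,0]
After op 5 (RCL M3): stack=[0] mem=[0,0,0,0]
After op 6 (dup): stack=[0,0] mem=[0,0,0,0]
After op 7 (pop): stack=[0] mem=[0,0,0,0]
After op 8 (dup): stack=[0,0] mem=[0,0,0,0]
After op 9 (*): stack=[0] mem=[0,0,0,0]
After op 10 (push 17): stack=[0,17] mem=[0,0,0,0]
After op 11 (RCL M0): stack=[0,17,0] mem=[0,0,0,0]
After op 12 (+): stack=[0,17] mem=[0,0,0,0]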